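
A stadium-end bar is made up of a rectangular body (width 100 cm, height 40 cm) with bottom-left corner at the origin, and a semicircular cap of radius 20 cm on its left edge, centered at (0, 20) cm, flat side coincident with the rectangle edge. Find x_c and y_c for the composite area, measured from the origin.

x_c = 42.06 cm, y_c = 20.00 cm

Part | A | x̄ᵢ | ȳᵢ | A·x̄ᵢ | A·ȳᵢ
rectangular body | 4000.00 | 50.00 | 20.00 | 200000.00 | 80000.00
semicircular end | 628.32 | -8.49 | 20.00 | -5333.33 | 12566.37
Σ | 4628.32 |  |  | 194666.67 | 92566.37
x_c = 194666.67 / 4628.32 = 42.06 cm
y_c = 92566.37 / 4628.32 = 20.00 cm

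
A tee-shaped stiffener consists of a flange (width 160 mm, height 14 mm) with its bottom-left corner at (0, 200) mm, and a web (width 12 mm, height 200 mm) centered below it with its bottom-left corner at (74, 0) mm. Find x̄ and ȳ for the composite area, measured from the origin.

x̄ = 80.00 mm, ȳ = 151.66 mm

web: A = 12 × 200 = 2400.00, centroid at (80.00, 100.00).
flange: A = 160 × 14 = 2240.00, centroid at (80.00, 207.00).
ΣA = 4640.00 mm², ΣAx̄ = 371200.00 mm³, ΣAȳ = 703680.00 mm³.
x̄ = 371200.00/4640.00 = 80.00 mm; ȳ = 703680.00/4640.00 = 151.66 mm.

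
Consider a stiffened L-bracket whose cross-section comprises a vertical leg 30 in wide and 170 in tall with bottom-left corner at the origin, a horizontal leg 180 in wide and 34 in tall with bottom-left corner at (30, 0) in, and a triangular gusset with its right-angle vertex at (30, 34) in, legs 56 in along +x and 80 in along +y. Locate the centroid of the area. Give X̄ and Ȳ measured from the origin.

X̄ = 68.34 in, Ȳ = 50.03 in

Part | A | x̄ᵢ | ȳᵢ | A·x̄ᵢ | A·ȳᵢ
vertical leg | 5100.00 | 15.00 | 85.00 | 76500.00 | 433500.00
horizontal leg | 6120.00 | 120.00 | 17.00 | 734400.00 | 104040.00
gusset | 2240.00 | 48.67 | 60.67 | 109013.33 | 135893.33
Σ | 13460.00 |  |  | 919913.33 | 673433.33
X̄ = 919913.33 / 13460.00 = 68.34 in
Ȳ = 673433.33 / 13460.00 = 50.03 in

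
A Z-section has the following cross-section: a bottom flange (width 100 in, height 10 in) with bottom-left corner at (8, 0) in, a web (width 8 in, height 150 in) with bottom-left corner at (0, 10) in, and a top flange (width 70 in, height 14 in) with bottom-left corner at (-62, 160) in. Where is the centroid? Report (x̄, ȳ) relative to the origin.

Part | A | x̄ᵢ | ȳᵢ | A·x̄ᵢ | A·ȳᵢ
bottom flange | 1000.00 | 58.00 | 5.00 | 58000.00 | 5000.00
web | 1200.00 | 4.00 | 85.00 | 4800.00 | 102000.00
top flange | 980.00 | -27.00 | 167.00 | -26460.00 | 163660.00
Σ | 3180.00 |  |  | 36340.00 | 270660.00
x̄ = 36340.00 / 3180.00 = 11.43 in
ȳ = 270660.00 / 3180.00 = 85.11 in

x̄ = 11.43 in, ȳ = 85.11 in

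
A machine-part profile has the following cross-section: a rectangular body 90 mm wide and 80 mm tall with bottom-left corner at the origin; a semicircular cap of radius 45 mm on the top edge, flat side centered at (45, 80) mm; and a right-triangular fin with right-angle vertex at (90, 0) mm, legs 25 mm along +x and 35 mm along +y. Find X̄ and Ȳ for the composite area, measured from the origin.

X̄ = 47.16 mm, Ȳ = 56.23 mm

rectangular body: A = 90 × 80 = 7200.00, centroid at (45.00, 40.00).
semicircular top: A = ½π·45² = 3180.86, centroid at (45.00, 99.10).
triangular fin: A = ½·25·35 = 437.50, centroid at (98.33, 11.67).
ΣA = 10818.36 mm²
ΣAX̄ = (7200.00)(45.00) + (3180.86)(45.00) + (437.50)(98.33) = 510159.65 mm³
ΣAȲ = (7200.00)(40.00) + (3180.86)(99.10) + (437.50)(11.67) = 608323.17 mm³
X̄ = 510159.65 / 10818.36 = 47.16 mm
Ȳ = 608323.17 / 10818.36 = 56.23 mm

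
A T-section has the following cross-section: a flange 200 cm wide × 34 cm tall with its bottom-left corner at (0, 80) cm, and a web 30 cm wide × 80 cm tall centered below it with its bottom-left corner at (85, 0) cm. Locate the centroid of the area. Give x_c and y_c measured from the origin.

x_c = 100.00 cm, y_c = 82.13 cm

web: A = 30 × 80 = 2400.00, centroid at (100.00, 40.00).
flange: A = 200 × 34 = 6800.00, centroid at (100.00, 97.00).
ΣA = 9200.00 cm²
ΣAx_c = (2400.00)(100.00) + (6800.00)(100.00) = 920000.00 cm³
ΣAy_c = (2400.00)(40.00) + (6800.00)(97.00) = 755600.00 cm³
x_c = 920000.00 / 9200.00 = 100.00 cm
y_c = 755600.00 / 9200.00 = 82.13 cm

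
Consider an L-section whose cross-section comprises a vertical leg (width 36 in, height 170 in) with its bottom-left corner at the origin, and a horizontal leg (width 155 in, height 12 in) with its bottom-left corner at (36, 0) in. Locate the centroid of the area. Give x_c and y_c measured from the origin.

vertical leg: A = 36 × 170 = 6120.00, centroid at (18.00, 85.00).
horizontal leg: A = 155 × 12 = 1860.00, centroid at (113.50, 6.00).
ΣA = 7980.00 in²
ΣAx_c = (6120.00)(18.00) + (1860.00)(113.50) = 321270.00 in³
ΣAy_c = (6120.00)(85.00) + (1860.00)(6.00) = 531360.00 in³
x_c = 321270.00 / 7980.00 = 40.26 in
y_c = 531360.00 / 7980.00 = 66.59 in

x_c = 40.26 in, y_c = 66.59 in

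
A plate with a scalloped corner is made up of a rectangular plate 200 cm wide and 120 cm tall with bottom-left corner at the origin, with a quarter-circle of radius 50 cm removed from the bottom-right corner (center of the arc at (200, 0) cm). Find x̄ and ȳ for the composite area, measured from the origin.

Part | A | x̄ᵢ | ȳᵢ | A·x̄ᵢ | A·ȳᵢ
plate | 24000.00 | 100.00 | 60.00 | 2400000.00 | 1440000.00
removed quarter-circle | -1963.50 | 178.78 | 21.22 | -351032.42 | -41666.67
Σ | 22036.50 |  |  | 2048967.58 | 1398333.33
x̄ = 2048967.58 / 22036.50 = 92.98 cm
ȳ = 1398333.33 / 22036.50 = 63.46 cm

x̄ = 92.98 cm, ȳ = 63.46 cm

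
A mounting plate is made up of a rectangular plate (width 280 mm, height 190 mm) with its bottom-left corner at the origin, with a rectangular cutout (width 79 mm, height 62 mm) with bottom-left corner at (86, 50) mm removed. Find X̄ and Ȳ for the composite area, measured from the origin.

X̄ = 141.47 mm, Ȳ = 96.42 mm

plate: A = 280 × 190 = 53200.00, centroid at (140.00, 95.00).
hole: A = −(79 × 62) = -4898.00, centroid at (125.50, 81.00).
ΣA = 48302.00 mm²
ΣAX̄ = (53200.00)(140.00) + (-4898.00)(125.50) = 6833301.00 mm³
ΣAȲ = (53200.00)(95.00) + (-4898.00)(81.00) = 4657262.00 mm³
X̄ = 6833301.00 / 48302.00 = 141.47 mm
Ȳ = 4657262.00 / 48302.00 = 96.42 mm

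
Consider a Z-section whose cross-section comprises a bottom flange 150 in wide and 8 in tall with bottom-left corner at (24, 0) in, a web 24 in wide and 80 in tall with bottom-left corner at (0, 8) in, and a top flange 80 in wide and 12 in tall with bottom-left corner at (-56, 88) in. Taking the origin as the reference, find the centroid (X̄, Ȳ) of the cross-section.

X̄ = 31.00 in, Ȳ = 45.88 in

bottom flange: A = 150 × 8 = 1200.00, centroid at (99.00, 4.00).
web: A = 24 × 80 = 1920.00, centroid at (12.00, 48.00).
top flange: A = 80 × 12 = 960.00, centroid at (-16.00, 94.00).
ΣA = 4080.00 in², ΣAX̄ = 126480.00 in³, ΣAȲ = 187200.00 in³.
X̄ = 126480.00/4080.00 = 31.00 in; Ȳ = 187200.00/4080.00 = 45.88 in.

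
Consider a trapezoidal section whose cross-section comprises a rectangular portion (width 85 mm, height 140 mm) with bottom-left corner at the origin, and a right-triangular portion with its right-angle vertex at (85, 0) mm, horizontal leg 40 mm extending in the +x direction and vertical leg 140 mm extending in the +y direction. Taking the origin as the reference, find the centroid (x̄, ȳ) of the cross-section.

x̄ = 53.13 mm, ȳ = 65.56 mm

rectangular portion: A = 85 × 140 = 11900.00, centroid at (42.50, 70.00).
triangular portion: A = ½·40·140 = 2800.00, centroid at (98.33, 46.67).
ΣA = 14700.00 mm²
ΣAx̄ = (11900.00)(42.50) + (2800.00)(98.33) = 781083.33 mm³
ΣAȳ = (11900.00)(70.00) + (2800.00)(46.67) = 963666.67 mm³
x̄ = 781083.33 / 14700.00 = 53.13 mm
ȳ = 963666.67 / 14700.00 = 65.56 mm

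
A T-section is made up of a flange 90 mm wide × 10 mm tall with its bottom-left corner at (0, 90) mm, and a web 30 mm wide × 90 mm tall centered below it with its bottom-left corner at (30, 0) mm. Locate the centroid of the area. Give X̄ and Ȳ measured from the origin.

X̄ = 45.00 mm, Ȳ = 57.50 mm

web: A = 30 × 90 = 2700.00, centroid at (45.00, 45.00).
flange: A = 90 × 10 = 900.00, centroid at (45.00, 95.00).
ΣA = 3600.00 mm²
ΣAX̄ = (2700.00)(45.00) + (900.00)(45.00) = 162000.00 mm³
ΣAȲ = (2700.00)(45.00) + (900.00)(95.00) = 207000.00 mm³
X̄ = 162000.00 / 3600.00 = 45.00 mm
Ȳ = 207000.00 / 3600.00 = 57.50 mm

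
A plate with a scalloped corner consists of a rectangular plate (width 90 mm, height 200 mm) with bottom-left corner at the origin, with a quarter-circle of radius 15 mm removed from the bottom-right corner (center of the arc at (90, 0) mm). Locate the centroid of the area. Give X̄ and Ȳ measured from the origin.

Part | A | x̄ᵢ | ȳᵢ | A·x̄ᵢ | A·ȳᵢ
plate | 18000.00 | 45.00 | 100.00 | 810000.00 | 1800000.00
removed quarter-circle | -176.71 | 83.63 | 6.37 | -14779.31 | -1125.00
Σ | 17823.29 |  |  | 795220.69 | 1798875.00
X̄ = 795220.69 / 17823.29 = 44.62 mm
Ȳ = 1798875.00 / 17823.29 = 100.93 mm

X̄ = 44.62 mm, Ȳ = 100.93 mm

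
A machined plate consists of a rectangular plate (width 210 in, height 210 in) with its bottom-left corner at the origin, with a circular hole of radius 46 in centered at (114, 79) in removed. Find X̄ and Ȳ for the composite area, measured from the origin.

Part | A | x̄ᵢ | ȳᵢ | A·x̄ᵢ | A·ȳᵢ
plate | 44100.00 | 105.00 | 105.00 | 4630500.00 | 4630500.00
hole | -6647.61 | 114.00 | 79.00 | -757827.55 | -525161.19
Σ | 37452.39 |  |  | 3872672.45 | 4105338.81
X̄ = 3872672.45 / 37452.39 = 103.40 in
Ȳ = 4105338.81 / 37452.39 = 109.61 in

X̄ = 103.40 in, Ȳ = 109.61 in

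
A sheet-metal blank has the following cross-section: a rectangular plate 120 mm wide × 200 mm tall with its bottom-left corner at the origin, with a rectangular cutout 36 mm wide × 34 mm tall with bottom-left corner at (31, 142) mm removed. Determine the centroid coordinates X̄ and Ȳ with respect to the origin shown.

X̄ = 60.59 mm, Ȳ = 96.83 mm

Part | A | x̄ᵢ | ȳᵢ | A·x̄ᵢ | A·ȳᵢ
plate | 24000.00 | 60.00 | 100.00 | 1440000.00 | 2400000.00
hole | -1224.00 | 49.00 | 159.00 | -59976.00 | -194616.00
Σ | 22776.00 |  |  | 1380024.00 | 2205384.00
X̄ = 1380024.00 / 22776.00 = 60.59 mm
Ȳ = 2205384.00 / 22776.00 = 96.83 mm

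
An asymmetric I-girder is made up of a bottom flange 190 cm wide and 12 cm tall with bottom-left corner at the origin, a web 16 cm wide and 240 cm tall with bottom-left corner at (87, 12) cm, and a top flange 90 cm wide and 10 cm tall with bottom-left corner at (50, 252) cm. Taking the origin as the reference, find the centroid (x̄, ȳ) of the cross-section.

x̄ = 95.00 cm, ȳ = 107.10 cm

bottom flange: A = 190 × 12 = 2280.00, centroid at (95.00, 6.00).
web: A = 16 × 240 = 3840.00, centroid at (95.00, 132.00).
top flange: A = 90 × 10 = 900.00, centroid at (95.00, 257.00).
ΣA = 7020.00 cm², ΣAx̄ = 666900.00 cm³, ΣAȳ = 751860.00 cm³.
x̄ = 666900.00/7020.00 = 95.00 cm; ȳ = 751860.00/7020.00 = 107.10 cm.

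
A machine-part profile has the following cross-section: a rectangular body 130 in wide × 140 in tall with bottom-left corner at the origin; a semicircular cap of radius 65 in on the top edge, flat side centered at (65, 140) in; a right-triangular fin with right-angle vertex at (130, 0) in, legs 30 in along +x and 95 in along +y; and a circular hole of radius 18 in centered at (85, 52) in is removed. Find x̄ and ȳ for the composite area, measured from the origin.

x̄ = 68.43 in, ȳ = 94.22 in

Part | A | x̄ᵢ | ȳᵢ | A·x̄ᵢ | A·ȳᵢ
rectangular body | 18200.00 | 65.00 | 70.00 | 1183000.00 | 1274000.00
semicircular top | 6636.61 | 65.00 | 167.59 | 431379.94 | 1112209.36
triangular fin | 1425.00 | 140.00 | 31.67 | 199500.00 | 45125.00
hole | -1017.88 | 85.00 | 52.00 | -86519.46 | -52929.55
Σ | 25243.74 |  |  | 1727360.48 | 2378404.81
x̄ = 1727360.48 / 25243.74 = 68.43 in
ȳ = 2378404.81 / 25243.74 = 94.22 in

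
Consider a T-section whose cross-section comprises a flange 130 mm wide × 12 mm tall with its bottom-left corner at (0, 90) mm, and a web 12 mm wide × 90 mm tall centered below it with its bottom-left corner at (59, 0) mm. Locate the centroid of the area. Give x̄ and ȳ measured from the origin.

web: A = 12 × 90 = 1080.00, centroid at (65.00, 45.00).
flange: A = 130 × 12 = 1560.00, centroid at (65.00, 96.00).
ΣA = 2640.00 mm²
ΣAx̄ = (1080.00)(65.00) + (1560.00)(65.00) = 171600.00 mm³
ΣAȳ = (1080.00)(45.00) + (1560.00)(96.00) = 198360.00 mm³
x̄ = 171600.00 / 2640.00 = 65.00 mm
ȳ = 198360.00 / 2640.00 = 75.14 mm

x̄ = 65.00 mm, ȳ = 75.14 mm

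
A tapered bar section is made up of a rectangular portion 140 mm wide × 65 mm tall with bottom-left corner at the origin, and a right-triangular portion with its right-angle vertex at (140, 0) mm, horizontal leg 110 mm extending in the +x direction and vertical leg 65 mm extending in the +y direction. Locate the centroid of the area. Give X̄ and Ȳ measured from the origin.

rectangular portion: A = 140 × 65 = 9100.00, centroid at (70.00, 32.50).
triangular portion: A = ½·110·65 = 3575.00, centroid at (176.67, 21.67).
ΣA = 12675.00 mm², ΣAX̄ = 1268583.33 mm³, ΣAȲ = 373208.33 mm³.
X̄ = 1268583.33/12675.00 = 100.09 mm; Ȳ = 373208.33/12675.00 = 29.44 mm.

X̄ = 100.09 mm, Ȳ = 29.44 mm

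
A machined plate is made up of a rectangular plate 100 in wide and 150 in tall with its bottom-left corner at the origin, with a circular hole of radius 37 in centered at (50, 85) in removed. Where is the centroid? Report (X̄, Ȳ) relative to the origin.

X̄ = 50.00 in, Ȳ = 70.98 in

Part | A | x̄ᵢ | ȳᵢ | A·x̄ᵢ | A·ȳᵢ
plate | 15000.00 | 50.00 | 75.00 | 750000.00 | 1125000.00
hole | -4300.84 | 50.00 | 85.00 | -215042.02 | -365571.43
Σ | 10699.16 |  |  | 534957.98 | 759428.57
X̄ = 534957.98 / 10699.16 = 50.00 in
Ȳ = 759428.57 / 10699.16 = 70.98 in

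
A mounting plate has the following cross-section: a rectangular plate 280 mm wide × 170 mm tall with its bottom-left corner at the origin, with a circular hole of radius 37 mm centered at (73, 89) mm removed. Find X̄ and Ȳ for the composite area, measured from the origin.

plate: A = 280 × 170 = 47600.00, centroid at (140.00, 85.00).
hole: A = −π·37² = -4300.84, centroid at (73.00, 89.00).
ΣA = 43299.16 mm², ΣAX̄ = 6350038.65 mm³, ΣAȲ = 3663225.21 mm³.
X̄ = 6350038.65/43299.16 = 146.66 mm; Ȳ = 3663225.21/43299.16 = 84.60 mm.

X̄ = 146.66 mm, Ȳ = 84.60 mm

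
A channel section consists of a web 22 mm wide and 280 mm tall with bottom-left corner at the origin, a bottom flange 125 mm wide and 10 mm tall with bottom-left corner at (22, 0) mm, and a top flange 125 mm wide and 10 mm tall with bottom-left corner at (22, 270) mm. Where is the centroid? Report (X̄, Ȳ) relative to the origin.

X̄ = 32.22 mm, Ȳ = 140.00 mm

Part | A | x̄ᵢ | ȳᵢ | A·x̄ᵢ | A·ȳᵢ
web | 6160.00 | 11.00 | 140.00 | 67760.00 | 862400.00
bottom flange | 1250.00 | 84.50 | 5.00 | 105625.00 | 6250.00
top flange | 1250.00 | 84.50 | 275.00 | 105625.00 | 343750.00
Σ | 8660.00 |  |  | 279010.00 | 1212400.00
X̄ = 279010.00 / 8660.00 = 32.22 mm
Ȳ = 1212400.00 / 8660.00 = 140.00 mm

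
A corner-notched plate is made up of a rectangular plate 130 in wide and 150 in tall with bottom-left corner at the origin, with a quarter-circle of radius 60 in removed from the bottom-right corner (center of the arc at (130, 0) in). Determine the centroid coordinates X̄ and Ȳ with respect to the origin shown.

X̄ = 58.30 in, Ȳ = 83.40 in

Part | A | x̄ᵢ | ȳᵢ | A·x̄ᵢ | A·ȳᵢ
plate | 19500.00 | 65.00 | 75.00 | 1267500.00 | 1462500.00
removed quarter-circle | -2827.43 | 104.54 | 25.46 | -295566.34 | -72000.00
Σ | 16672.57 |  |  | 971933.66 | 1390500.00
X̄ = 971933.66 / 16672.57 = 58.30 in
Ȳ = 1390500.00 / 16672.57 = 83.40 in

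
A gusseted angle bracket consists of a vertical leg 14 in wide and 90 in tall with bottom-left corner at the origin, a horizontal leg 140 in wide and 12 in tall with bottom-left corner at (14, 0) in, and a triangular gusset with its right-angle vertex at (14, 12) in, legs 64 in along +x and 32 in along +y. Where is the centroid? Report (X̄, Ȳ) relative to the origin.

Part | A | x̄ᵢ | ȳᵢ | A·x̄ᵢ | A·ȳᵢ
vertical leg | 1260.00 | 7.00 | 45.00 | 8820.00 | 56700.00
horizontal leg | 1680.00 | 84.00 | 6.00 | 141120.00 | 10080.00
gusset | 1024.00 | 35.33 | 22.67 | 36181.33 | 23210.67
Σ | 3964.00 |  |  | 186121.33 | 89990.67
X̄ = 186121.33 / 3964.00 = 46.95 in
Ȳ = 89990.67 / 3964.00 = 22.70 in

X̄ = 46.95 in, Ȳ = 22.70 in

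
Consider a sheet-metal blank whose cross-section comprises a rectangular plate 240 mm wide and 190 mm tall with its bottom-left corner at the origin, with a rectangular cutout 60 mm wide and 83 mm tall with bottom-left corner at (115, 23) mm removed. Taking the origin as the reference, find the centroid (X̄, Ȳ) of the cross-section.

X̄ = 116.94 mm, Ȳ = 98.74 mm

plate: A = 240 × 190 = 45600.00, centroid at (120.00, 95.00).
hole: A = −(60 × 83) = -4980.00, centroid at (145.00, 64.50).
ΣA = 40620.00 mm²
ΣAX̄ = (45600.00)(120.00) + (-4980.00)(145.00) = 4749900.00 mm³
ΣAȲ = (45600.00)(95.00) + (-4980.00)(64.50) = 4010790.00 mm³
X̄ = 4749900.00 / 40620.00 = 116.94 mm
Ȳ = 4010790.00 / 40620.00 = 98.74 mm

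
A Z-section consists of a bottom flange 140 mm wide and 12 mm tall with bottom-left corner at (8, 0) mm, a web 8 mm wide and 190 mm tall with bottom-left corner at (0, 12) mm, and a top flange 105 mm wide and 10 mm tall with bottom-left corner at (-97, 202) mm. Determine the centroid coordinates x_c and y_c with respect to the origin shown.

x_c = 21.27 mm, y_c = 91.78 mm

Part | A | x̄ᵢ | ȳᵢ | A·x̄ᵢ | A·ȳᵢ
bottom flange | 1680.00 | 78.00 | 6.00 | 131040.00 | 10080.00
web | 1520.00 | 4.00 | 107.00 | 6080.00 | 162640.00
top flange | 1050.00 | -44.50 | 207.00 | -46725.00 | 217350.00
Σ | 4250.00 |  |  | 90395.00 | 390070.00
x_c = 90395.00 / 4250.00 = 21.27 mm
y_c = 390070.00 / 4250.00 = 91.78 mm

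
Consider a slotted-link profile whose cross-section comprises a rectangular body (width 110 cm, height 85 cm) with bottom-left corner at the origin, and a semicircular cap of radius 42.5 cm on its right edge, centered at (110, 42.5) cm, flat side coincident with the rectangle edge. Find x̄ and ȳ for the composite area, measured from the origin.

rectangular body: A = 110 × 85 = 9350.00, centroid at (55.00, 42.50).
semicircular end: A = ½π·42.5² = 2837.25, centroid at (128.04, 42.50).
ΣA = 12187.25 cm², ΣAx̄ = 877524.68 cm³, ΣAȳ = 517958.16 cm³.
x̄ = 877524.68/12187.25 = 72.00 cm; ȳ = 517958.16/12187.25 = 42.50 cm.

x̄ = 72.00 cm, ȳ = 42.50 cm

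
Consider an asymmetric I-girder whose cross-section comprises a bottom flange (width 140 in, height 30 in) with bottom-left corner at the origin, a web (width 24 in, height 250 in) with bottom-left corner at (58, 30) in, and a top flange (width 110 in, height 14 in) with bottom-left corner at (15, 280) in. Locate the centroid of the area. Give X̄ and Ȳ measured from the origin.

bottom flange: A = 140 × 30 = 4200.00, centroid at (70.00, 15.00).
web: A = 24 × 250 = 6000.00, centroid at (70.00, 155.00).
top flange: A = 110 × 14 = 1540.00, centroid at (70.00, 287.00).
ΣA = 11740.00 in², ΣAX̄ = 821800.00 in³, ΣAȲ = 1434980.00 in³.
X̄ = 821800.00/11740.00 = 70.00 in; Ȳ = 1434980.00/11740.00 = 122.23 in.

X̄ = 70.00 in, Ȳ = 122.23 in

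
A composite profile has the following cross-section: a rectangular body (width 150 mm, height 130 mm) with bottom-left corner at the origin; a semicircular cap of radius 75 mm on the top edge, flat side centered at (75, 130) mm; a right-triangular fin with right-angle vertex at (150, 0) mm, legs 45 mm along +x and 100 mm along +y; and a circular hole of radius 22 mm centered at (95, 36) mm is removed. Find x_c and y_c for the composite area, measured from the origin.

x_c = 80.92 mm, y_c = 93.50 mm

Part | A | x̄ᵢ | ȳᵢ | A·x̄ᵢ | A·ȳᵢ
rectangular body | 19500.00 | 75.00 | 65.00 | 1462500.00 | 1267500.00
semicircular top | 8835.73 | 75.00 | 161.83 | 662679.70 | 1429894.81
triangular fin | 2250.00 | 165.00 | 33.33 | 371250.00 | 75000.00
hole | -1520.53 | 95.00 | 36.00 | -144450.43 | -54739.11
Σ | 29065.20 |  |  | 2351979.27 | 2717655.70
x_c = 2351979.27 / 29065.20 = 80.92 mm
y_c = 2717655.70 / 29065.20 = 93.50 mm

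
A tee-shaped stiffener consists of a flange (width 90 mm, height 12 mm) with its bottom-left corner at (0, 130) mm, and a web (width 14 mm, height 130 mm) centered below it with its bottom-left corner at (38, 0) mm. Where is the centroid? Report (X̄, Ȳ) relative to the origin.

web: A = 14 × 130 = 1820.00, centroid at (45.00, 65.00).
flange: A = 90 × 12 = 1080.00, centroid at (45.00, 136.00).
ΣA = 2900.00 mm²
ΣAX̄ = (1820.00)(45.00) + (1080.00)(45.00) = 130500.00 mm³
ΣAȲ = (1820.00)(65.00) + (1080.00)(136.00) = 265180.00 mm³
X̄ = 130500.00 / 2900.00 = 45.00 mm
Ȳ = 265180.00 / 2900.00 = 91.44 mm

X̄ = 45.00 mm, Ȳ = 91.44 mm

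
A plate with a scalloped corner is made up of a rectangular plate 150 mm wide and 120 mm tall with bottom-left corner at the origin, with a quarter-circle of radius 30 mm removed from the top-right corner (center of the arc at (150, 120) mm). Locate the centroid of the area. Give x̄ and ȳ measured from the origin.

x̄ = 72.45 mm, ȳ = 58.07 mm

Part | A | x̄ᵢ | ȳᵢ | A·x̄ᵢ | A·ȳᵢ
plate | 18000.00 | 75.00 | 60.00 | 1350000.00 | 1080000.00
removed quarter-circle | -706.86 | 137.27 | 107.27 | -97028.75 | -75823.00
Σ | 17293.14 |  |  | 1252971.25 | 1004177.00
x̄ = 1252971.25 / 17293.14 = 72.45 mm
ȳ = 1004177.00 / 17293.14 = 58.07 mm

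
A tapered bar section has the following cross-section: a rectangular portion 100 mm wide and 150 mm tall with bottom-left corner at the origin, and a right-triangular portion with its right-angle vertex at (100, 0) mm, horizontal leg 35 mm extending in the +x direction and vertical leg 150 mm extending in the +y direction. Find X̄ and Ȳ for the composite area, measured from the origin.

X̄ = 59.18 mm, Ȳ = 71.28 mm

rectangular portion: A = 100 × 150 = 15000.00, centroid at (50.00, 75.00).
triangular portion: A = ½·35·150 = 2625.00, centroid at (111.67, 50.00).
ΣA = 17625.00 mm²
ΣAX̄ = (15000.00)(50.00) + (2625.00)(111.67) = 1043125.00 mm³
ΣAȲ = (15000.00)(75.00) + (2625.00)(50.00) = 1256250.00 mm³
X̄ = 1043125.00 / 17625.00 = 59.18 mm
Ȳ = 1256250.00 / 17625.00 = 71.28 mm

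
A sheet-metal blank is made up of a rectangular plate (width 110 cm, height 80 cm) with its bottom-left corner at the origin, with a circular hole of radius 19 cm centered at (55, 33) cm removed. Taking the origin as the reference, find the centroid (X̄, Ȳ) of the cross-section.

X̄ = 55.00 cm, Ȳ = 41.04 cm

plate: A = 110 × 80 = 8800.00, centroid at (55.00, 40.00).
hole: A = −π·19² = -1134.11, centroid at (55.00, 33.00).
ΣA = 7665.89 cm², ΣAX̄ = 421623.68 cm³, ΣAȲ = 314574.21 cm³.
X̄ = 421623.68/7665.89 = 55.00 cm; Ȳ = 314574.21/7665.89 = 41.04 cm.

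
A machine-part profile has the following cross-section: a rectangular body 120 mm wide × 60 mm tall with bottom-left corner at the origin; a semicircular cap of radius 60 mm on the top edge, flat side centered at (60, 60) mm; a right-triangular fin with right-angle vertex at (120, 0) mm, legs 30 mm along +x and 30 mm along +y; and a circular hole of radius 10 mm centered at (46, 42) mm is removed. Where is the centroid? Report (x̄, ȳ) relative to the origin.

rectangular body: A = 120 × 60 = 7200.00, centroid at (60.00, 30.00).
semicircular top: A = ½π·60² = 5654.87, centroid at (60.00, 85.46).
triangular fin: A = ½·30·30 = 450.00, centroid at (130.00, 10.00).
hole: A = −π·10² = -314.16, centroid at (46.00, 42.00).
ΣA = 12990.71 mm²
ΣAx̄ = (7200.00)(60.00) + (5654.87)(60.00) + (450.00)(130.00) + (-314.16)(46.00) = 815340.68 mm³
ΣAȳ = (7200.00)(30.00) + (5654.87)(85.46) + (450.00)(10.00) + (-314.16)(42.00) = 690597.32 mm³
x̄ = 815340.68 / 12990.71 = 62.76 mm
ȳ = 690597.32 / 12990.71 = 53.16 mm

x̄ = 62.76 mm, ȳ = 53.16 mm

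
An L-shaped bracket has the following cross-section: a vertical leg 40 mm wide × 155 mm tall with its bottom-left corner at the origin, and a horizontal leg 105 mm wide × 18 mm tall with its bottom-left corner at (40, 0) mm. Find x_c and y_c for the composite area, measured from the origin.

x_c = 36.94 mm, y_c = 61.50 mm

vertical leg: A = 40 × 155 = 6200.00, centroid at (20.00, 77.50).
horizontal leg: A = 105 × 18 = 1890.00, centroid at (92.50, 9.00).
ΣA = 8090.00 mm²
ΣAx_c = (6200.00)(20.00) + (1890.00)(92.50) = 298825.00 mm³
ΣAy_c = (6200.00)(77.50) + (1890.00)(9.00) = 497510.00 mm³
x_c = 298825.00 / 8090.00 = 36.94 mm
y_c = 497510.00 / 8090.00 = 61.50 mm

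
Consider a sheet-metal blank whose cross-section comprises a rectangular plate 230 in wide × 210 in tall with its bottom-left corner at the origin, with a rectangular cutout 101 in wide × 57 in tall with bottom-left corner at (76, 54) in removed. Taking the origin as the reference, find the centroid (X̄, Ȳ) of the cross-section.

X̄ = 113.44 in, Ȳ = 108.04 in

Part | A | x̄ᵢ | ȳᵢ | A·x̄ᵢ | A·ȳᵢ
plate | 48300.00 | 115.00 | 105.00 | 5554500.00 | 5071500.00
hole | -5757.00 | 126.50 | 82.50 | -728260.50 | -474952.50
Σ | 42543.00 |  |  | 4826239.50 | 4596547.50
X̄ = 4826239.50 / 42543.00 = 113.44 in
Ȳ = 4596547.50 / 42543.00 = 108.04 in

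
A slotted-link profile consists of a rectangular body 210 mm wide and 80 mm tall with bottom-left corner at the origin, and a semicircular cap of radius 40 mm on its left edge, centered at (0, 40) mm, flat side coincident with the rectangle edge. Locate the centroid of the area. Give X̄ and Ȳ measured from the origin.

X̄ = 89.13 mm, Ȳ = 40.00 mm

Part | A | x̄ᵢ | ȳᵢ | A·x̄ᵢ | A·ȳᵢ
rectangular body | 16800.00 | 105.00 | 40.00 | 1764000.00 | 672000.00
semicircular end | 2513.27 | -16.98 | 40.00 | -42666.67 | 100530.96
Σ | 19313.27 |  |  | 1721333.33 | 772530.96
X̄ = 1721333.33 / 19313.27 = 89.13 mm
Ȳ = 772530.96 / 19313.27 = 40.00 mm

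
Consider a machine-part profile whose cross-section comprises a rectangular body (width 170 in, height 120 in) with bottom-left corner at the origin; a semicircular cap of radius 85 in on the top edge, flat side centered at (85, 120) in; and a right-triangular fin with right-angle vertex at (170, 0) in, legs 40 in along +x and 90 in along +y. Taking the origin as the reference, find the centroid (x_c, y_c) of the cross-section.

rectangular body: A = 170 × 120 = 20400.00, centroid at (85.00, 60.00).
semicircular top: A = ½π·85² = 11349.00, centroid at (85.00, 156.08).
triangular fin: A = ½·40·90 = 1800.00, centroid at (183.33, 30.00).
ΣA = 33549.00 in²
ΣAx_c = (20400.00)(85.00) + (11349.00)(85.00) + (1800.00)(183.33) = 3028665.29 in³
ΣAy_c = (20400.00)(60.00) + (11349.00)(156.08) + (1800.00)(30.00) = 3049297.08 in³
x_c = 3028665.29 / 33549.00 = 90.28 in
y_c = 3049297.08 / 33549.00 = 90.89 in

x_c = 90.28 in, y_c = 90.89 in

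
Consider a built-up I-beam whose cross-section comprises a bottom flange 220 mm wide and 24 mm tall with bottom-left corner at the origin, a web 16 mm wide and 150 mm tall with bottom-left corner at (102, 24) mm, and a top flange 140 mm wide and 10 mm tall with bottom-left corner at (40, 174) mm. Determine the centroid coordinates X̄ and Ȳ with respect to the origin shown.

Part | A | x̄ᵢ | ȳᵢ | A·x̄ᵢ | A·ȳᵢ
bottom flange | 5280.00 | 110.00 | 12.00 | 580800.00 | 63360.00
web | 2400.00 | 110.00 | 99.00 | 264000.00 | 237600.00
top flange | 1400.00 | 110.00 | 179.00 | 154000.00 | 250600.00
Σ | 9080.00 |  |  | 998800.00 | 551560.00
X̄ = 998800.00 / 9080.00 = 110.00 mm
Ȳ = 551560.00 / 9080.00 = 60.74 mm

X̄ = 110.00 mm, Ȳ = 60.74 mm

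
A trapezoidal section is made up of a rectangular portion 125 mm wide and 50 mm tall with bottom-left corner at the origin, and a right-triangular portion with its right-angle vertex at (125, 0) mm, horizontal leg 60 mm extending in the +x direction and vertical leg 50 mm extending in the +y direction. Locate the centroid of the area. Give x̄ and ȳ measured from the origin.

x̄ = 78.47 mm, ȳ = 23.39 mm

Part | A | x̄ᵢ | ȳᵢ | A·x̄ᵢ | A·ȳᵢ
rectangular portion | 6250.00 | 62.50 | 25.00 | 390625.00 | 156250.00
triangular portion | 1500.00 | 145.00 | 16.67 | 217500.00 | 25000.00
Σ | 7750.00 |  |  | 608125.00 | 181250.00
x̄ = 608125.00 / 7750.00 = 78.47 mm
ȳ = 181250.00 / 7750.00 = 23.39 mm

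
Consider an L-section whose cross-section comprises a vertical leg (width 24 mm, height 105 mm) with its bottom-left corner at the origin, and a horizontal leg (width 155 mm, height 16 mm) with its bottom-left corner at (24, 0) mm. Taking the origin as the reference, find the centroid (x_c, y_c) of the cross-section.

x_c = 56.39 mm, y_c = 30.43 mm

Part | A | x̄ᵢ | ȳᵢ | A·x̄ᵢ | A·ȳᵢ
vertical leg | 2520.00 | 12.00 | 52.50 | 30240.00 | 132300.00
horizontal leg | 2480.00 | 101.50 | 8.00 | 251720.00 | 19840.00
Σ | 5000.00 |  |  | 281960.00 | 152140.00
x_c = 281960.00 / 5000.00 = 56.39 mm
y_c = 152140.00 / 5000.00 = 30.43 mm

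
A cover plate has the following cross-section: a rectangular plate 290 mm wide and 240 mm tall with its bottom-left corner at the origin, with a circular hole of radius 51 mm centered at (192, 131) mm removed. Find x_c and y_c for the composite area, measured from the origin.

x_c = 138.75 mm, y_c = 118.54 mm

plate: A = 290 × 240 = 69600.00, centroid at (145.00, 120.00).
hole: A = −π·51² = -8171.28, centroid at (192.00, 131.00).
ΣA = 61428.72 mm², ΣAx_c = 8523113.76 mm³, ΣAy_c = 7281561.99 mm³.
x_c = 8523113.76/61428.72 = 138.75 mm; y_c = 7281561.99/61428.72 = 118.54 mm.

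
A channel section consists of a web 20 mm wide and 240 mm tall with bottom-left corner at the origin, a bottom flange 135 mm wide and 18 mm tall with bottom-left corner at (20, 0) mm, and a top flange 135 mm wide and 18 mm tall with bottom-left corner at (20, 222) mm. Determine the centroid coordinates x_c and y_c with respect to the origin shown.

web: A = 20 × 240 = 4800.00, centroid at (10.00, 120.00).
bottom flange: A = 135 × 18 = 2430.00, centroid at (87.50, 9.00).
top flange: A = 135 × 18 = 2430.00, centroid at (87.50, 231.00).
ΣA = 9660.00 mm²
ΣAx_c = (4800.00)(10.00) + (2430.00)(87.50) + (2430.00)(87.50) = 473250.00 mm³
ΣAy_c = (4800.00)(120.00) + (2430.00)(9.00) + (2430.00)(231.00) = 1159200.00 mm³
x_c = 473250.00 / 9660.00 = 48.99 mm
y_c = 1159200.00 / 9660.00 = 120.00 mm

x_c = 48.99 mm, y_c = 120.00 mm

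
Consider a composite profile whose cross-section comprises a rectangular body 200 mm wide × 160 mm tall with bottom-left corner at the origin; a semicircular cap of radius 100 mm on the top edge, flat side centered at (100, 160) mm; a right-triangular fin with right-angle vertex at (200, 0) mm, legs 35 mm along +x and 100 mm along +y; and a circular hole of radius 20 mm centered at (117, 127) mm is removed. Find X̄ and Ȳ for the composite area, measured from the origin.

X̄ = 103.61 mm, Ȳ = 116.98 mm

Part | A | x̄ᵢ | ȳᵢ | A·x̄ᵢ | A·ȳᵢ
rectangular body | 32000.00 | 100.00 | 80.00 | 3200000.00 | 2560000.00
semicircular top | 15707.96 | 100.00 | 202.44 | 1570796.33 | 3179940.79
triangular fin | 1750.00 | 211.67 | 33.33 | 370416.67 | 58333.33
hole | -1256.64 | 117.00 | 127.00 | -147026.54 | -159592.91
Σ | 48201.33 |  |  | 4994186.46 | 5638681.22
X̄ = 4994186.46 / 48201.33 = 103.61 mm
Ȳ = 5638681.22 / 48201.33 = 116.98 mm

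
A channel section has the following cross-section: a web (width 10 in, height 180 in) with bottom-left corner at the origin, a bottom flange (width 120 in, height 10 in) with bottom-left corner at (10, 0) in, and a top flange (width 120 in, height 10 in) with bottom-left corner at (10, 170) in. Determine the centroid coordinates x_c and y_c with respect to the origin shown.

x_c = 42.14 in, y_c = 90.00 in

web: A = 10 × 180 = 1800.00, centroid at (5.00, 90.00).
bottom flange: A = 120 × 10 = 1200.00, centroid at (70.00, 5.00).
top flange: A = 120 × 10 = 1200.00, centroid at (70.00, 175.00).
ΣA = 4200.00 in², ΣAx_c = 177000.00 in³, ΣAy_c = 378000.00 in³.
x_c = 177000.00/4200.00 = 42.14 in; y_c = 378000.00/4200.00 = 90.00 in.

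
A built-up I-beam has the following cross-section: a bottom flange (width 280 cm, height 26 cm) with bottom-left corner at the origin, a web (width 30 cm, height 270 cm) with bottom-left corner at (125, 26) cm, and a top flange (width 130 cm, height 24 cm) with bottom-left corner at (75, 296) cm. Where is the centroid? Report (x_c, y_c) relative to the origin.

x_c = 140.00 cm, y_c = 127.55 cm

bottom flange: A = 280 × 26 = 7280.00, centroid at (140.00, 13.00).
web: A = 30 × 270 = 8100.00, centroid at (140.00, 161.00).
top flange: A = 130 × 24 = 3120.00, centroid at (140.00, 308.00).
ΣA = 18500.00 cm², ΣAx_c = 2590000.00 cm³, ΣAy_c = 2359700.00 cm³.
x_c = 2590000.00/18500.00 = 140.00 cm; y_c = 2359700.00/18500.00 = 127.55 cm.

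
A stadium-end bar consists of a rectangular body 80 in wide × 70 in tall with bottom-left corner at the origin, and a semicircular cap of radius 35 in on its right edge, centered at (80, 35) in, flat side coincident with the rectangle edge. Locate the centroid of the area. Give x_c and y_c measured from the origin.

x_c = 54.03 in, y_c = 35.00 in

rectangular body: A = 80 × 70 = 5600.00, centroid at (40.00, 35.00).
semicircular end: A = ½π·35² = 1924.23, centroid at (94.85, 35.00).
ΣA = 7524.23 in², ΣAx_c = 406521.37 in³, ΣAy_c = 263347.89 in³.
x_c = 406521.37/7524.23 = 54.03 in; y_c = 263347.89/7524.23 = 35.00 in.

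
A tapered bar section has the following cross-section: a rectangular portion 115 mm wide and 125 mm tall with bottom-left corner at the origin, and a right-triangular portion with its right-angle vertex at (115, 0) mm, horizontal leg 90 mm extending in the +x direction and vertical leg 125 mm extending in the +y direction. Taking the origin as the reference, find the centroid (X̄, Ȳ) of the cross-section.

X̄ = 82.11 mm, Ȳ = 56.64 mm

rectangular portion: A = 115 × 125 = 14375.00, centroid at (57.50, 62.50).
triangular portion: A = ½·90·125 = 5625.00, centroid at (145.00, 41.67).
ΣA = 20000.00 mm²
ΣAX̄ = (14375.00)(57.50) + (5625.00)(145.00) = 1642187.50 mm³
ΣAȲ = (14375.00)(62.50) + (5625.00)(41.67) = 1132812.50 mm³
X̄ = 1642187.50 / 20000.00 = 82.11 mm
Ȳ = 1132812.50 / 20000.00 = 56.64 mm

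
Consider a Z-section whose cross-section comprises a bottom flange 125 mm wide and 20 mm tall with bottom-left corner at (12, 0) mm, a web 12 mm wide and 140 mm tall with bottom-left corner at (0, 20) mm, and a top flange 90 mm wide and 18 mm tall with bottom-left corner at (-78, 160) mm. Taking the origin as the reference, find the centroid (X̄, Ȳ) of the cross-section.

bottom flange: A = 125 × 20 = 2500.00, centroid at (74.50, 10.00).
web: A = 12 × 140 = 1680.00, centroid at (6.00, 90.00).
top flange: A = 90 × 18 = 1620.00, centroid at (-33.00, 169.00).
ΣA = 5800.00 mm², ΣAX̄ = 142870.00 mm³, ΣAȲ = 449980.00 mm³.
X̄ = 142870.00/5800.00 = 24.63 mm; Ȳ = 449980.00/5800.00 = 77.58 mm.

X̄ = 24.63 mm, Ȳ = 77.58 mm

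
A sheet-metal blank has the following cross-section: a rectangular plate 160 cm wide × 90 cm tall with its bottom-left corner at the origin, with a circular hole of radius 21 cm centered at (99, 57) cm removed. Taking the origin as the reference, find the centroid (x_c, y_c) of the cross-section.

x_c = 77.98 cm, y_c = 43.72 cm

Part | A | x̄ᵢ | ȳᵢ | A·x̄ᵢ | A·ȳᵢ
plate | 14400.00 | 80.00 | 45.00 | 1152000.00 | 648000.00
hole | -1385.44 | 99.00 | 57.00 | -137158.79 | -78970.21
Σ | 13014.56 |  |  | 1014841.21 | 569029.79
x_c = 1014841.21 / 13014.56 = 77.98 cm
y_c = 569029.79 / 13014.56 = 43.72 cm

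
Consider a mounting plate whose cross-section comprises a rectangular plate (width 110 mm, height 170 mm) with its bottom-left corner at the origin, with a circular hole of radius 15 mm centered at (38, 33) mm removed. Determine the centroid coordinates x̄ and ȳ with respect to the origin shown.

x̄ = 55.67 mm, ȳ = 87.04 mm

plate: A = 110 × 170 = 18700.00, centroid at (55.00, 85.00).
hole: A = −π·15² = -706.86, centroid at (38.00, 33.00).
ΣA = 17993.14 mm², ΣAx̄ = 1001639.38 mm³, ΣAȳ = 1566173.67 mm³.
x̄ = 1001639.38/17993.14 = 55.67 mm; ȳ = 1566173.67/17993.14 = 87.04 mm.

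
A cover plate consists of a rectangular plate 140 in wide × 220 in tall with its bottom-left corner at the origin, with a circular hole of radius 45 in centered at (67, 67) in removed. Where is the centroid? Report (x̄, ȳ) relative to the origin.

plate: A = 140 × 220 = 30800.00, centroid at (70.00, 110.00).
hole: A = −π·45² = -6361.73, centroid at (67.00, 67.00).
ΣA = 24438.27 in²
ΣAx̄ = (30800.00)(70.00) + (-6361.73)(67.00) = 1729764.42 in³
ΣAȳ = (30800.00)(110.00) + (-6361.73)(67.00) = 2961764.42 in³
x̄ = 1729764.42 / 24438.27 = 70.78 in
ȳ = 2961764.42 / 24438.27 = 121.19 in

x̄ = 70.78 in, ȳ = 121.19 in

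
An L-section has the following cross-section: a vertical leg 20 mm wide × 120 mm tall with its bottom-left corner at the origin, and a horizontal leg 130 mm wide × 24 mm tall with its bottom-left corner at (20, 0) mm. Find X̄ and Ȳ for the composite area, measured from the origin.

X̄ = 52.39 mm, Ȳ = 32.87 mm

vertical leg: A = 20 × 120 = 2400.00, centroid at (10.00, 60.00).
horizontal leg: A = 130 × 24 = 3120.00, centroid at (85.00, 12.00).
ΣA = 5520.00 mm², ΣAX̄ = 289200.00 mm³, ΣAȲ = 181440.00 mm³.
X̄ = 289200.00/5520.00 = 52.39 mm; Ȳ = 181440.00/5520.00 = 32.87 mm.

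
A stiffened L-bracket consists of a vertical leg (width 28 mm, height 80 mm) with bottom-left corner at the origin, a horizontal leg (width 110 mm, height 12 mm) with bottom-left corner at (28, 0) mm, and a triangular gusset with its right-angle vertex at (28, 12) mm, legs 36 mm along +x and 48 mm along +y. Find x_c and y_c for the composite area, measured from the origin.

x_c = 39.67 mm, y_c = 27.51 mm

vertical leg: A = 28 × 80 = 2240.00, centroid at (14.00, 40.00).
horizontal leg: A = 110 × 12 = 1320.00, centroid at (83.00, 6.00).
gusset: A = ½·36·48 = 864.00, centroid at (40.00, 28.00).
ΣA = 4424.00 mm²
ΣAx_c = (2240.00)(14.00) + (1320.00)(83.00) + (864.00)(40.00) = 175480.00 mm³
ΣAy_c = (2240.00)(40.00) + (1320.00)(6.00) + (864.00)(28.00) = 121712.00 mm³
x_c = 175480.00 / 4424.00 = 39.67 mm
y_c = 121712.00 / 4424.00 = 27.51 mm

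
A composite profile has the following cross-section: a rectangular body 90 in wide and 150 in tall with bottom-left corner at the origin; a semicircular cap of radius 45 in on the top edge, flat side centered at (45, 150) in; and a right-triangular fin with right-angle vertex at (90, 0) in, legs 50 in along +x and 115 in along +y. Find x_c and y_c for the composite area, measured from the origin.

x_c = 54.07 in, y_c = 84.92 in

Part | A | x̄ᵢ | ȳᵢ | A·x̄ᵢ | A·ȳᵢ
rectangular body | 13500.00 | 45.00 | 75.00 | 607500.00 | 1012500.00
semicircular top | 3180.86 | 45.00 | 169.10 | 143138.82 | 537879.38
triangular fin | 2875.00 | 106.67 | 38.33 | 306666.67 | 110208.33
Σ | 19555.86 |  |  | 1057305.48 | 1660587.72
x_c = 1057305.48 / 19555.86 = 54.07 in
y_c = 1660587.72 / 19555.86 = 84.92 in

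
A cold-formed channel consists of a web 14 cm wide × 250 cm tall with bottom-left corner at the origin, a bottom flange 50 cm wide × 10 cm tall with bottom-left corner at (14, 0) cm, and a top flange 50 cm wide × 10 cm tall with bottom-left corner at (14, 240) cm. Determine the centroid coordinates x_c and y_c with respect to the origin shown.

web: A = 14 × 250 = 3500.00, centroid at (7.00, 125.00).
bottom flange: A = 50 × 10 = 500.00, centroid at (39.00, 5.00).
top flange: A = 50 × 10 = 500.00, centroid at (39.00, 245.00).
ΣA = 4500.00 cm², ΣAx_c = 63500.00 cm³, ΣAy_c = 562500.00 cm³.
x_c = 63500.00/4500.00 = 14.11 cm; y_c = 562500.00/4500.00 = 125.00 cm.

x_c = 14.11 cm, y_c = 125.00 cm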